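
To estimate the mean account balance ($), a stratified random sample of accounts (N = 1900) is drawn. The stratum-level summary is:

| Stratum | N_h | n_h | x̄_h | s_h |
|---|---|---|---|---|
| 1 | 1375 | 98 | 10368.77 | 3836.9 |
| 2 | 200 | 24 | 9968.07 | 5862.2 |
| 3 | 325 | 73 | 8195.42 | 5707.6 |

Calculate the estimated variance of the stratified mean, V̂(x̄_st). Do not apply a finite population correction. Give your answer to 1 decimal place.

V̂(x̄_st) ≈ 107597.2

V̂(x̄_st) = Σ W_h² s_h²/n_h, with W_h = N_h/N and N = 1900:
  stratum 1: (1375/1900)²·3836.9²/98 = 78674.3
  stratum 2: (200/1900)²·5862.2²/24 = 15865.8
  stratum 3: (325/1900)²·5707.6²/73 = 13057
V̂(x̄_st) = 107597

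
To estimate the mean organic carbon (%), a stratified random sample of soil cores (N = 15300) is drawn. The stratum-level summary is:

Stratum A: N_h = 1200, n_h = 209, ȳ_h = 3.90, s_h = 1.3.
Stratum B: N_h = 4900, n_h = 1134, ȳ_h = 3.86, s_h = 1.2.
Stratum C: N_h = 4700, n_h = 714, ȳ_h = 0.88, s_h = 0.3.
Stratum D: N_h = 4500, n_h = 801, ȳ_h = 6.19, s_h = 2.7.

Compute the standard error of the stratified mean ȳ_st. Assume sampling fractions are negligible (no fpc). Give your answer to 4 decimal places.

V̂(ȳ_st) = Σ W_h² s_h²/n_h, with W_h = N_h/N and N = 15300:
  stratum A: (1200/15300)²·1.3²/209 = 4.97416e-05
  stratum B: (4900/15300)²·1.2²/1134 = 0.000130244
  stratum C: (4700/15300)²·0.3²/714 = 1.18948e-05
  stratum D: (4500/15300)²·2.7²/801 = 0.000787294
V̂(ȳ_st) = 0.000979175
SE(ȳ_st) = √0.000979175 = 0.0312918

SE(ȳ_st) ≈ 0.0313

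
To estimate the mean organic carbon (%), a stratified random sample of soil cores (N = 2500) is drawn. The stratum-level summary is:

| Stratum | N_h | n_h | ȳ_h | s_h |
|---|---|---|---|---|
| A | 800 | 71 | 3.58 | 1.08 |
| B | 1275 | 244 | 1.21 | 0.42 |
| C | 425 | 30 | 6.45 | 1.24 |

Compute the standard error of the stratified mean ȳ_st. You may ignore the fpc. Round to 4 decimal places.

V̂(ȳ_st) = Σ W_h² s_h²/n_h, with W_h = N_h/N and N = 2500:
  stratum A: (800/2500)²·1.08²/71 = 0.00168224
  stratum B: (1275/2500)²·0.42²/244 = 0.00018804
  stratum C: (425/2500)²·1.24²/30 = 0.00148122
V̂(ȳ_st) = 0.00335151
SE(ȳ_st) = √0.00335151 = 0.0578922

SE(ȳ_st) ≈ 0.0579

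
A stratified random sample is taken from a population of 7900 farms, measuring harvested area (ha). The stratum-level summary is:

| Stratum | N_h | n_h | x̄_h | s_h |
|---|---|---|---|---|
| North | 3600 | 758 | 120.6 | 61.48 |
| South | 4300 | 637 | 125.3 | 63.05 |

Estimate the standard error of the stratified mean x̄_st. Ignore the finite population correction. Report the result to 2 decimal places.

V̂(x̄_st) = Σ W_h² s_h²/n_h, with W_h = N_h/N and N = 7900:
  stratum North: (3600/7900)²·61.48²/758 = 1.0355
  stratum South: (4300/7900)²·63.05²/637 = 1.8489
V̂(x̄_st) = 2.8844
SE(x̄_st) = √2.8844 = 1.69835

SE(x̄_st) ≈ 1.70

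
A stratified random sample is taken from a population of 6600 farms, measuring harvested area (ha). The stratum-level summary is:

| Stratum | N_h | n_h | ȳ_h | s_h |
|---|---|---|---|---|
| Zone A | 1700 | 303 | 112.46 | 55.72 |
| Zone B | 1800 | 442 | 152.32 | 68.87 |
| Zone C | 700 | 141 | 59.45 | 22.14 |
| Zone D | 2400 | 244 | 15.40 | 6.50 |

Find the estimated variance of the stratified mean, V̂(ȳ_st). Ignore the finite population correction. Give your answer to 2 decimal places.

V̂(ȳ_st) ≈ 1.54

V̂(ȳ_st) = Σ W_h² s_h²/n_h, with W_h = N_h/N and N = 6600:
  stratum Zone A: (1700/6600)²·55.72²/303 = 0.679813
  stratum Zone B: (1800/6600)²·68.87²/442 = 0.798169
  stratum Zone C: (700/6600)²·22.14²/141 = 0.0391061
  stratum Zone D: (2400/6600)²·6.50²/244 = 0.0228966
V̂(ȳ_st) = 1.53999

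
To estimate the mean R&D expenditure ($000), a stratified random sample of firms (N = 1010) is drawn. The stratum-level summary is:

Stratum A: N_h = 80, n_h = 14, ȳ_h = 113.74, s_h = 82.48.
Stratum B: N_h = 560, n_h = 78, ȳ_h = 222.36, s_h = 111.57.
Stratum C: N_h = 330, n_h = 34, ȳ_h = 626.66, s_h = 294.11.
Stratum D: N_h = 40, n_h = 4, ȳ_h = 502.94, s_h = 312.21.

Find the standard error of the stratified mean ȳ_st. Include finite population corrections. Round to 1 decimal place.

V̂(ȳ_st) = Σ W_h² (1 − n_h/N_h) s_h²/n_h, with W_h = N_h/N and N = 1010:
  stratum A: (80/1010)²·(1 − 14/80)·82.48²/14 = 2.51513
  stratum B: (560/1010)²·(1 − 78/560)·111.57²/78 = 42.2272
  stratum C: (330/1010)²·(1 − 34/330)·294.11²/34 = 243.615
  stratum D: (40/1010)²·(1 − 4/40)·312.21²/4 = 34.3996
V̂(ȳ_st) = 322.757
SE(ȳ_st) = √322.757 = 17.9654

SE(ȳ_st) ≈ 18.0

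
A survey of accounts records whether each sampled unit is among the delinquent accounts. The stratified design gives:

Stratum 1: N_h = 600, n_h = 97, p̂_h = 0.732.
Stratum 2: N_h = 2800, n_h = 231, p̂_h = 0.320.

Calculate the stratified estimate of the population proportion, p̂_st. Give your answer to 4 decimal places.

p̂_st ≈ 0.3927

N = 3400; stratum weights W_h = N_h/N.
p̂_st = Σ W_h p̂_h = (600·0.732 + 2800·0.320)/3400 = 0.39271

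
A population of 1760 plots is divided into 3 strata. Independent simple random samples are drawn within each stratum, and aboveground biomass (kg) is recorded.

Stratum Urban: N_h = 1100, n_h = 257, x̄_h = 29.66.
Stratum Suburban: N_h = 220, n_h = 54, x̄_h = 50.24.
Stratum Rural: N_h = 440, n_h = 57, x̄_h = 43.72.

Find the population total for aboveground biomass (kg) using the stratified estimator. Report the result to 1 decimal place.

τ̂_st = Σ N_h x̄_h = 1100·29.66 + 220·50.24 + 440·43.72 = 62915.6

τ̂_st ≈ 62915.6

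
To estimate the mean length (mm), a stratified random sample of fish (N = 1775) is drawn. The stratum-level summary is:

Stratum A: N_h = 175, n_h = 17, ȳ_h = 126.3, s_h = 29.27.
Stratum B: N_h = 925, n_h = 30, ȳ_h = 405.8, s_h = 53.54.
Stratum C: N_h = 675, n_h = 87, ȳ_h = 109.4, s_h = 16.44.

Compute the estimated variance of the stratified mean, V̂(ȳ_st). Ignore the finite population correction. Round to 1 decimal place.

V̂(ȳ_st) = Σ W_h² s_h²/n_h, with W_h = N_h/N and N = 1775:
  stratum A: (175/1775)²·29.27²/17 = 0.489864
  stratum B: (925/1775)²·53.54²/30 = 25.9491
  stratum C: (675/1775)²·16.44²/87 = 0.449257
V̂(ȳ_st) = 26.8882

V̂(ȳ_st) ≈ 26.9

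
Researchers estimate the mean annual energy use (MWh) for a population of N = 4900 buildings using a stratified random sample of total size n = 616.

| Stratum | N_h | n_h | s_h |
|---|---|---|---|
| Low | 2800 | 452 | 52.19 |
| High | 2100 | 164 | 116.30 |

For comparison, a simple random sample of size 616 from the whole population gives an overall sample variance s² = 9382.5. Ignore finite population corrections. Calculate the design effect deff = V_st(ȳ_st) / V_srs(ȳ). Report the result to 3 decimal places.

V̂(ȳ_st) = Σ W_h² s_h²/n_h, with W_h = N_h/N and N = 4900:
  stratum Low: (2800/4900)²·52.19²/452 = 1.96771
  stratum High: (2100/4900)²·116.30²/164 = 15.1482
V_st = 17.1159
V_srs = s²/n = 9382.5/616 = 15.2313
deff = V_st / V_srs = 17.1159/15.2313 = 1.1237

deff ≈ 1.124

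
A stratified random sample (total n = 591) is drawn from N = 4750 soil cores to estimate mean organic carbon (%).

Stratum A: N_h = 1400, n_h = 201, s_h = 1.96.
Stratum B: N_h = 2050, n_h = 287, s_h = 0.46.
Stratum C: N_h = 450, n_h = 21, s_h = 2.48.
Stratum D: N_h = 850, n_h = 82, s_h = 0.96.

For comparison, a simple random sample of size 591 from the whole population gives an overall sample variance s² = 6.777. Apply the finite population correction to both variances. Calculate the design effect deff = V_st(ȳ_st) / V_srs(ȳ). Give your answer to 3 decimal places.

V̂(ȳ_st) = Σ W_h² (1 − n_h/N_h) s_h²/n_h, with W_h = N_h/N and N = 4750:
  stratum A: (1400/4750)²·(1 − 201/1400)·1.96²/201 = 0.00142192
  stratum B: (2050/4750)²·(1 − 287/2050)·0.46²/287 = 0.000118101
  stratum C: (450/4750)²·(1 − 21/450)·2.48²/21 = 0.00250592
  stratum D: (850/4750)²·(1 − 82/850)·0.96²/82 = 0.000325178
V_st = 0.00437112
V_srs = (1 − 591/4750)·6.777/591 = 0.0100403
deff = V_st / V_srs = 0.00437112/0.0100403 = 0.4354

deff ≈ 0.435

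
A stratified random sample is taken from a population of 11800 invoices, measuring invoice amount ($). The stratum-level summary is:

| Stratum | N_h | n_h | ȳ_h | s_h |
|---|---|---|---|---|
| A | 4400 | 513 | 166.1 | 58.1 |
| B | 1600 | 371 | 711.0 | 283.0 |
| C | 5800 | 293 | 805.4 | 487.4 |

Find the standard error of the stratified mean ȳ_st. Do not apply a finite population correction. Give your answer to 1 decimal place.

SE(ȳ_st) ≈ 14.2

V̂(ȳ_st) = Σ W_h² s_h²/n_h, with W_h = N_h/N and N = 11800:
  stratum A: (4400/11800)²·58.1²/513 = 0.914905
  stratum B: (1600/11800)²·283.0²/371 = 3.96894
  stratum C: (5800/11800)²·487.4²/293 = 195.882
V̂(ȳ_st) = 200.766
SE(ȳ_st) = √200.766 = 14.1692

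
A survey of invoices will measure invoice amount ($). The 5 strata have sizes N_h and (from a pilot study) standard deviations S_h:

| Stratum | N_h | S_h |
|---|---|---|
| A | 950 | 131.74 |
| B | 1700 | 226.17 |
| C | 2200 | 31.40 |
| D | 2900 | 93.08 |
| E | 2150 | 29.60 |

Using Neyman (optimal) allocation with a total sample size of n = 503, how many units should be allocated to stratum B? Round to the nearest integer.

Neyman allocation: n_h = n · N_h S_h / Σ N_i S_i, with n = 503.
  stratum A: N_h·S_h = 950·131.74 = 125153.00
  stratum B: N_h·S_h = 1700·226.17 = 384489.00
  stratum C: N_h·S_h = 2200·31.40 = 69080.00
  stratum D: N_h·S_h = 2900·93.08 = 269932.00
  stratum E: N_h·S_h = 2150·29.60 = 63640.00
Σ N_h S_h = 912294.00
n for stratum B = 503·384489.00/912294.00 = 211.991 → 212

212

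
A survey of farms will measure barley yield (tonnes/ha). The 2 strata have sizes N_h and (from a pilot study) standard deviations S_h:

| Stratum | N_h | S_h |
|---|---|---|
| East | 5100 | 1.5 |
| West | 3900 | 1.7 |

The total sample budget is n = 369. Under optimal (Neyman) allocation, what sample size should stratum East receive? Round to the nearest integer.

Neyman allocation: n_h = n · N_h S_h / Σ N_i S_i, with n = 369.
  stratum East: N_h·S_h = 5100·1.5 = 7650.00
  stratum West: N_h·S_h = 3900·1.7 = 6630.00
Σ N_h S_h = 14280.00
n for stratum East = 369·7650.00/14280.00 = 197.679 → 198

198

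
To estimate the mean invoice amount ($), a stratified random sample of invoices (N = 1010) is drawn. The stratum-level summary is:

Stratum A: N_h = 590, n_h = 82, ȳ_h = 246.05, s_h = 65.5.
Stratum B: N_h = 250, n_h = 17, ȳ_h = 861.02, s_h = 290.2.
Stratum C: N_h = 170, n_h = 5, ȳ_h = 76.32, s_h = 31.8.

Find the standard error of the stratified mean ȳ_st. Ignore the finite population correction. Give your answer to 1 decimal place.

V̂(ȳ_st) = Σ W_h² s_h²/n_h, with W_h = N_h/N and N = 1010:
  stratum A: (590/1010)²·65.5²/82 = 17.8538
  stratum B: (250/1010)²·290.2²/17 = 303.517
  stratum C: (170/1010)²·31.8²/5 = 5.7298
V̂(ȳ_st) = 327.101
SE(ȳ_st) = √327.101 = 18.0859

SE(ȳ_st) ≈ 18.1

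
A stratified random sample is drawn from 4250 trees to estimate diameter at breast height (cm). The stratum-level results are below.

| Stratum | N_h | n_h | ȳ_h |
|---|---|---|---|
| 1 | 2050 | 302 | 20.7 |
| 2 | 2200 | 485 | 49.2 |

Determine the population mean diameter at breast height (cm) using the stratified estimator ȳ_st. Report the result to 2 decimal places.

ȳ_st ≈ 35.45

N = Σ N_h = 4250. Stratum weights W_h = N_h/N.
ȳ_st = (2050·20.7 + 2200·49.2) / 4250 = 35.4529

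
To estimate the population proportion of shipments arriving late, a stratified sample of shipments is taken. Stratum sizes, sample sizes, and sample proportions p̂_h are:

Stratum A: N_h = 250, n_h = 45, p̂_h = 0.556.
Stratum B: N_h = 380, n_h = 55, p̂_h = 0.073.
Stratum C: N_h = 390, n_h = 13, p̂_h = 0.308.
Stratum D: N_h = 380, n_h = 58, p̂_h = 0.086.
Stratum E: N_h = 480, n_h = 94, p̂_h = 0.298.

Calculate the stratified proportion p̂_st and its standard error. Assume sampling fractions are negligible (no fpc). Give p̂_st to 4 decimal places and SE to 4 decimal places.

p̂_st ≈ 0.2461, SE ≈ 0.0334

N = 1880; stratum weights W_h = N_h/N.
p̂_st = Σ W_h p̂_h = (250·0.556 + 380·0.073 + 390·0.308 + 380·0.086 + 480·0.298)/1880 = 0.24605
V̂(p̂_st) = Σ W_h² p̂_h(1−p̂_h)/(n_h−1):
  stratum A: (250/1880)²·0.556·0.444/44 = 9.92132e-05
  stratum B: (380/1880)²·0.073·0.927/54 = 5.11989e-05
  stratum C: (390/1880)²·0.308·0.692/12 = 0.000764344
  stratum D: (380/1880)²·0.086·0.914/57 = 5.63406e-05
  stratum E: (480/1880)²·0.298·0.702/93 = 0.000146635
V̂(p̂_st) = 0.00111773; SE = √V̂ = 0.0334325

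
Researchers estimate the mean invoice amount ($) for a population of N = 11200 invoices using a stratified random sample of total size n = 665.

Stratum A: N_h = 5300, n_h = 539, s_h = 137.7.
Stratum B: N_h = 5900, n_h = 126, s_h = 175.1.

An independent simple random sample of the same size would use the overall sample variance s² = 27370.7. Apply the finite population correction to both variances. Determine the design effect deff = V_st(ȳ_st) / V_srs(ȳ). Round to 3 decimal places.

V̂(ȳ_st) = Σ W_h² (1 − n_h/N_h) s_h²/n_h, with W_h = N_h/N and N = 11200:
  stratum A: (5300/11200)²·(1 − 539/5300)·137.7²/539 = 7.07648
  stratum B: (5900/11200)²·(1 − 126/5900)·175.1²/126 = 66.0837
V_st = 73.1602
V_srs = (1 − 665/11200)·27370.7/665 = 38.7151
deff = V_st / V_srs = 73.1602/38.7151 = 1.8897

deff ≈ 1.890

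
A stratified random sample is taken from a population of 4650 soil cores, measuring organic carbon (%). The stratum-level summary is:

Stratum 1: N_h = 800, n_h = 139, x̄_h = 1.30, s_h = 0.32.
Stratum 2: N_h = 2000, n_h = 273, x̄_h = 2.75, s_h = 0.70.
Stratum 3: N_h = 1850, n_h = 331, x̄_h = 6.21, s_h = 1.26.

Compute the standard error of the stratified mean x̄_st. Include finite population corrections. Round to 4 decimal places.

SE(x̄_st) ≈ 0.0305

V̂(x̄_st) = Σ W_h² (1 − n_h/N_h) s_h²/n_h, with W_h = N_h/N and N = 4650:
  stratum 1: (800/4650)²·(1 − 139/800)·0.32²/139 = 1.80165e-05
  stratum 2: (2000/4650)²·(1 − 273/2000)·0.70²/273 = 0.000286715
  stratum 3: (1850/4650)²·(1 − 331/1850)·1.26²/331 = 0.000623357
V̂(x̄_st) = 0.000928088
SE(x̄_st) = √0.000928088 = 0.0304645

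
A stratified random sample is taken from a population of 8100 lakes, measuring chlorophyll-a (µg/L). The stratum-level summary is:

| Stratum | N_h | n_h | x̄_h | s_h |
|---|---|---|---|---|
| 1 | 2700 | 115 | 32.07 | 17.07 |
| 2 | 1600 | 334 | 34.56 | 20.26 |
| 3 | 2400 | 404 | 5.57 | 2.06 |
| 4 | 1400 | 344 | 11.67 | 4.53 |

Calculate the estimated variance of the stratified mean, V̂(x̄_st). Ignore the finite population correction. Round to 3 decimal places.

V̂(x̄_st) = Σ W_h² s_h²/n_h, with W_h = N_h/N and N = 8100:
  stratum 1: (2700/8100)²·17.07²/115 = 0.281531
  stratum 2: (1600/8100)²·20.26²/334 = 0.0479515
  stratum 3: (2400/8100)²·2.06²/404 = 0.000922158
  stratum 4: (1400/8100)²·4.53²/344 = 0.00178207
V̂(x̄_st) = 0.332187

V̂(x̄_st) ≈ 0.332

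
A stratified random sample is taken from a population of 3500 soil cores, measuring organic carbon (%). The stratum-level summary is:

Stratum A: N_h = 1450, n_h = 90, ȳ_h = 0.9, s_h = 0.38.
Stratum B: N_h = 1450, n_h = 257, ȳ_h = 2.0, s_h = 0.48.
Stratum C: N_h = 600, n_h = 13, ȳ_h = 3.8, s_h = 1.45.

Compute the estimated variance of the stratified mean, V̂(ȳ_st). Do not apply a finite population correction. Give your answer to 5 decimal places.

V̂(ȳ_st) = Σ W_h² s_h²/n_h, with W_h = N_h/N and N = 3500:
  stratum A: (1450/3500)²·0.38²/90 = 0.000275375
  stratum B: (1450/3500)²·0.48²/257 = 0.000153868
  stratum C: (600/3500)²·1.45²/13 = 0.0047529
V̂(ȳ_st) = 0.00518215

V̂(ȳ_st) ≈ 0.00518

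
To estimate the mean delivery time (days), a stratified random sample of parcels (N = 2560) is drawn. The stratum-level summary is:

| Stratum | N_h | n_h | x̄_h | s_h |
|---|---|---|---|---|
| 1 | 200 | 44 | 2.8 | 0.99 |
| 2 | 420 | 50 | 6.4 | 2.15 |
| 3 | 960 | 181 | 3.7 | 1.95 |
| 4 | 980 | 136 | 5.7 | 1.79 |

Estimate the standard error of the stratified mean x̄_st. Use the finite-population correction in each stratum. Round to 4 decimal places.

V̂(x̄_st) = Σ W_h² (1 − n_h/N_h) s_h²/n_h, with W_h = N_h/N and N = 2560:
  stratum 1: (200/2560)²·(1 − 44/200)·0.99²/44 = 0.000106046
  stratum 2: (420/2560)²·(1 − 50/420)·2.15²/50 = 0.00219219
  stratum 3: (960/2560)²·(1 − 181/960)·1.95²/181 = 0.00239728
  stratum 4: (980/2560)²·(1 − 136/980)·1.79²/136 = 0.00297342
V̂(x̄_st) = 0.00766893
SE(x̄_st) = √0.00766893 = 0.0875725

SE(x̄_st) ≈ 0.0876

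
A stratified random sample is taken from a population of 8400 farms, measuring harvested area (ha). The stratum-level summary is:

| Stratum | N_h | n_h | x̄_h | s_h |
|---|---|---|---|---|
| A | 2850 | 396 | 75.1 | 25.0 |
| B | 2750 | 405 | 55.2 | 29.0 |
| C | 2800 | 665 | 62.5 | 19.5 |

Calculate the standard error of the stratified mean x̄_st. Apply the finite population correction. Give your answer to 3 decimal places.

V̂(x̄_st) = Σ W_h² (1 − n_h/N_h) s_h²/n_h, with W_h = N_h/N and N = 8400:
  stratum A: (2850/8400)²·(1 − 396/2850)·25.0²/396 = 0.156439
  stratum B: (2750/8400)²·(1 − 405/2750)·29.0²/405 = 0.189783
  stratum C: (2800/8400)²·(1 − 665/2800)·19.5²/665 = 0.0484445
V̂(x̄_st) = 0.394667
SE(x̄_st) = √0.394667 = 0.628225

SE(x̄_st) ≈ 0.628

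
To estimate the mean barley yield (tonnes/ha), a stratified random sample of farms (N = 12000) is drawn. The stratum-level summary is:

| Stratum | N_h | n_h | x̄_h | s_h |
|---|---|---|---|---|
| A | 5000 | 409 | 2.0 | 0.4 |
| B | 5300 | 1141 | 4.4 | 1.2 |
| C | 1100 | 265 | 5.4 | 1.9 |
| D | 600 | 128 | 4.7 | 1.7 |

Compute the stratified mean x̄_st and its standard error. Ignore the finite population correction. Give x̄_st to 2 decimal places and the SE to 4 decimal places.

x̄_st = Σ W_h x̄_h = (5000·2.0 + 5300·4.4 + 1100·5.4 + 600·4.7)/12000 = 3.50667
V̂(x̄_st) = Σ W_h² s_h²/n_h, with W_h = N_h/N and N = 12000:
  stratum A: (5000/12000)²·0.4²/409 = 6.79163e-05
  stratum B: (5300/12000)²·1.2²/1141 = 0.000246188
  stratum C: (1100/12000)²·1.9²/265 = 0.000114468
  stratum D: (600/12000)²·1.7²/128 = 5.64453e-05
V̂(x̄_st) = 0.000485017
SE(x̄_st) = √0.000485017 = 0.0220231

x̄_st ≈ 3.51, SE ≈ 0.0220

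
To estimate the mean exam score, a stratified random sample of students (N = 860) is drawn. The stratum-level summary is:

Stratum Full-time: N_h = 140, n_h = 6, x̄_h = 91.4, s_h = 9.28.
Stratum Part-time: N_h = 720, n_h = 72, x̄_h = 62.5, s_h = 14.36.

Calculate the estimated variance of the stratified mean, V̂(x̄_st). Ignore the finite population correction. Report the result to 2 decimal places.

V̂(x̄_st) ≈ 2.39

V̂(x̄_st) = Σ W_h² s_h²/n_h, with W_h = N_h/N and N = 860:
  stratum Full-time: (140/860)²·9.28²/6 = 0.380368
  stratum Part-time: (720/860)²·14.36²/72 = 2.00745
V̂(x̄_st) = 2.38782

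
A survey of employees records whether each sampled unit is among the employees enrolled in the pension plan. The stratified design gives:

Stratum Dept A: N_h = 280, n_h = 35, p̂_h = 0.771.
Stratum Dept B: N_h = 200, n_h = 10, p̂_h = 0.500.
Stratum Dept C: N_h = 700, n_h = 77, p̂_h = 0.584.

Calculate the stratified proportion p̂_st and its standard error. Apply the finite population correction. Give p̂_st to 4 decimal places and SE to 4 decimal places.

N = 1180; stratum weights W_h = N_h/N.
p̂_st = Σ W_h p̂_h = (280·0.771 + 200·0.500 + 700·0.584)/1180 = 0.61414
V̂(p̂_st) = Σ W_h² (1 − n_h/N_h) p̂_h(1−p̂_h)/(n_h−1):
  stratum Dept A: (280/1180)²·(1 − 35/280)·0.771·0.229/34 = 0.000255842
  stratum Dept B: (200/1180)²·(1 − 10/200)·0.500·0.500/9 = 0.000758084
  stratum Dept C: (700/1180)²·(1 − 77/700)·0.584·0.416/76 = 0.00100119
V̂(p̂_st) = 0.00201511; SE = √V̂ = 0.04489

p̂_st ≈ 0.6141, SE ≈ 0.0449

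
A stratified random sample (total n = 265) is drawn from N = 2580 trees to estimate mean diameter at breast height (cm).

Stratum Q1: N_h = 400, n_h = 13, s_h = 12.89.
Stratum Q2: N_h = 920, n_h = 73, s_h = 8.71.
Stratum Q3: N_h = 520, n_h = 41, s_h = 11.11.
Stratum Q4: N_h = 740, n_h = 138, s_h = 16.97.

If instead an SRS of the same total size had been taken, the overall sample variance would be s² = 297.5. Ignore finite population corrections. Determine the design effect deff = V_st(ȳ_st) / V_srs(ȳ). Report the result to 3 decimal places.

deff ≈ 0.653

V̂(ȳ_st) = Σ W_h² s_h²/n_h, with W_h = N_h/N and N = 2580:
  stratum Q1: (400/2580)²·12.89²/13 = 0.307215
  stratum Q2: (920/2580)²·8.71²/73 = 0.132145
  stratum Q3: (520/2580)²·11.11²/41 = 0.122296
  stratum Q4: (740/2580)²·16.97²/138 = 0.171676
V_st = 0.733332
V_srs = s²/n = 297.5/265 = 1.12264
deff = V_st / V_srs = 0.733332/1.12264 = 0.6532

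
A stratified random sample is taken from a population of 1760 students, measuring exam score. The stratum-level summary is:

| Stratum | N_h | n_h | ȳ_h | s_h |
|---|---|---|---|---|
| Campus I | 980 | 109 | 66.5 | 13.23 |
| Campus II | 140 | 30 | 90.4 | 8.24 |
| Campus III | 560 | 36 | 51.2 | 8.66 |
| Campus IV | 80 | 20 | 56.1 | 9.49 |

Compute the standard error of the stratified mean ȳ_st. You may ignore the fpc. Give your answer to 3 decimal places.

V̂(ȳ_st) = Σ W_h² s_h²/n_h, with W_h = N_h/N and N = 1760:
  stratum Campus I: (980/1760)²·13.23²/109 = 0.497875
  stratum Campus II: (140/1760)²·8.24²/30 = 0.0143207
  stratum Campus III: (560/1760)²·8.66²/36 = 0.210904
  stratum Campus IV: (80/1760)²·9.49²/20 = 0.00930373
V̂(ȳ_st) = 0.732403
SE(ȳ_st) = √0.732403 = 0.855805

SE(ȳ_st) ≈ 0.856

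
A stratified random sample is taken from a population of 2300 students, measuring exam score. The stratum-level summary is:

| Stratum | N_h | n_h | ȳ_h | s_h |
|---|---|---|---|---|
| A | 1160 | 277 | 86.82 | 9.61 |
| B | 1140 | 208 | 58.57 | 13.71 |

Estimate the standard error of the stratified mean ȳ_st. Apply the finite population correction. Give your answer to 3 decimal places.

SE(ȳ_st) ≈ 0.496

V̂(ȳ_st) = Σ W_h² (1 − n_h/N_h) s_h²/n_h, with W_h = N_h/N and N = 2300:
  stratum A: (1160/2300)²·(1 − 277/1160)·9.61²/277 = 0.064555
  stratum B: (1140/2300)²·(1 − 208/1140)·13.71²/208 = 0.1815
V̂(ȳ_st) = 0.246055
SE(ȳ_st) = √0.246055 = 0.496039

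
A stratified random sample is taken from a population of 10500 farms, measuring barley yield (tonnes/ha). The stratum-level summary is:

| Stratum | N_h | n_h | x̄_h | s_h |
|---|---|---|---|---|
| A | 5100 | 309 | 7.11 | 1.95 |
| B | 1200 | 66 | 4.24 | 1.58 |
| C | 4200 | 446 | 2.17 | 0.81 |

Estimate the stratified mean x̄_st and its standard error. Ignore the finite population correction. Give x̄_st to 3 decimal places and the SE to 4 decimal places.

x̄_st = Σ W_h x̄_h = (5100·7.11 + 1200·4.24 + 4200·2.17)/10500 = 4.80600
V̂(x̄_st) = Σ W_h² s_h²/n_h, with W_h = N_h/N and N = 10500:
  stratum A: (5100/10500)²·1.95²/309 = 0.00290317
  stratum B: (1200/10500)²·1.58²/66 = 0.000494031
  stratum C: (4200/10500)²·0.81²/446 = 0.000235372
V̂(x̄_st) = 0.00363257
SE(x̄_st) = √0.00363257 = 0.0602708

x̄_st ≈ 4.806, SE ≈ 0.0603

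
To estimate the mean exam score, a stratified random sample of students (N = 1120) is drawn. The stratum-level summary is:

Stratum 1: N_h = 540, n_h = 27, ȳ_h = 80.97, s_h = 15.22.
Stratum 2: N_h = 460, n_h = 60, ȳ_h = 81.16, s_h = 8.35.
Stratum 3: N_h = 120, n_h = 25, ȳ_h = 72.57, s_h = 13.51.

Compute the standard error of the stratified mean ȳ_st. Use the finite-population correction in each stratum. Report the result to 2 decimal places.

V̂(ȳ_st) = Σ W_h² (1 − n_h/N_h) s_h²/n_h, with W_h = N_h/N and N = 1120:
  stratum 1: (540/1120)²·(1 − 27/540)·15.22²/27 = 1.8947
  stratum 2: (460/1120)²·(1 − 60/460)·8.35²/60 = 0.170453
  stratum 3: (120/1120)²·(1 − 25/120)·13.51²/25 = 0.0663498
V̂(ȳ_st) = 2.1315
SE(ȳ_st) = √2.1315 = 1.45997

SE(ȳ_st) ≈ 1.46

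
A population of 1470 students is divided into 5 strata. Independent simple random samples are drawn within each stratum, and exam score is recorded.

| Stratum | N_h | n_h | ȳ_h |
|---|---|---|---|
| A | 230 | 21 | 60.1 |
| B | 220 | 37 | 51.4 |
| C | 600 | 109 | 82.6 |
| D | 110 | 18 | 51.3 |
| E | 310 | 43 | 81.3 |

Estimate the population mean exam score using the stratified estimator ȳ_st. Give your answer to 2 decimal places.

N = Σ N_h = 1470. Stratum weights W_h = N_h/N.
ȳ_st = (230·60.1 + 220·51.4 + 600·82.6 + 110·51.3 + 310·81.3) / 1470 = 71.7939

ȳ_st ≈ 71.79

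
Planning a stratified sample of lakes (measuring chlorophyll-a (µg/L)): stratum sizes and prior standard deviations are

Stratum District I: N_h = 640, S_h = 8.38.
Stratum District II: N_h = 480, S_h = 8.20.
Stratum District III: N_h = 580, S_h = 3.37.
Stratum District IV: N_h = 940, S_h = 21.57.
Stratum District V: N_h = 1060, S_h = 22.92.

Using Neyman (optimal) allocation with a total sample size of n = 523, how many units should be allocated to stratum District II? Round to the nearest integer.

37

Neyman allocation: n_h = n · N_h S_h / Σ N_i S_i, with n = 523.
  stratum District I: N_h·S_h = 640·8.38 = 5363.20
  stratum District II: N_h·S_h = 480·8.20 = 3936.00
  stratum District III: N_h·S_h = 580·3.37 = 1954.60
  stratum District IV: N_h·S_h = 940·21.57 = 20275.80
  stratum District V: N_h·S_h = 1060·22.92 = 24295.20
Σ N_h S_h = 55824.80
n for stratum District II = 523·3936.00/55824.80 = 36.875 → 37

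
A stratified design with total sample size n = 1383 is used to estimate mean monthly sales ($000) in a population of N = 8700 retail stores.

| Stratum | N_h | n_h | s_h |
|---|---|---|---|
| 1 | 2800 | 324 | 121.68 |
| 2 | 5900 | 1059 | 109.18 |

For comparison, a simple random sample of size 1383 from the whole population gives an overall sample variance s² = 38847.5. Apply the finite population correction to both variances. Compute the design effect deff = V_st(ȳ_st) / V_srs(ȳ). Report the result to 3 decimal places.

deff ≈ 0.357

V̂(ȳ_st) = Σ W_h² (1 − n_h/N_h) s_h²/n_h, with W_h = N_h/N and N = 8700:
  stratum 1: (2800/8700)²·(1 − 324/2800)·121.68²/324 = 4.18566
  stratum 2: (5900/8700)²·(1 − 1059/5900)·109.18²/1059 = 4.24755
V_st = 8.43321
V_srs = (1 − 1383/8700)·38847.5/1383 = 23.6241
deff = V_st / V_srs = 8.43321/23.6241 = 0.3570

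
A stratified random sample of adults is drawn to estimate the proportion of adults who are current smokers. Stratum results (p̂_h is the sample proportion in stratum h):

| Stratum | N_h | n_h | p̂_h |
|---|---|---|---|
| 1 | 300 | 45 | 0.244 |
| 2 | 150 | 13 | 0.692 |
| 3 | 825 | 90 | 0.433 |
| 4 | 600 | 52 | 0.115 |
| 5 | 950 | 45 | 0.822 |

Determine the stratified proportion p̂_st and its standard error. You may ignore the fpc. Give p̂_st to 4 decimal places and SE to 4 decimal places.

N = 2825; stratum weights W_h = N_h/N.
p̂_st = Σ W_h p̂_h = (300·0.244 + 150·0.692 + 825·0.433 + 600·0.115 + 950·0.822)/2825 = 0.48996
V̂(p̂_st) = Σ W_h² p̂_h(1−p̂_h)/(n_h−1):
  stratum 1: (300/2825)²·0.244·0.756/44 = 4.72786e-05
  stratum 2: (150/2825)²·0.692·0.308/12 = 5.0075e-05
  stratum 3: (825/2825)²·0.433·0.567/89 = 0.000235262
  stratum 4: (600/2825)²·0.115·0.885/51 = 9.00195e-05
  stratum 5: (950/2825)²·0.822·0.178/44 = 0.000376053
V̂(p̂_st) = 0.000798689; SE = √V̂ = 0.0282611

p̂_st ≈ 0.4900, SE ≈ 0.0283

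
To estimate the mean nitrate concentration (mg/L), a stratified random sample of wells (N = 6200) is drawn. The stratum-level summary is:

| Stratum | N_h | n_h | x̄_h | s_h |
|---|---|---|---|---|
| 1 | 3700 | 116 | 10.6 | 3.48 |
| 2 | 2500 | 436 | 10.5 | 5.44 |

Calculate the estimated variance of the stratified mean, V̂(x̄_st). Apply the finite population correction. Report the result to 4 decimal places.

V̂(x̄_st) ≈ 0.0451

V̂(x̄_st) = Σ W_h² (1 − n_h/N_h) s_h²/n_h, with W_h = N_h/N and N = 6200:
  stratum 1: (3700/6200)²·(1 − 116/3700)·3.48²/116 = 0.0360153
  stratum 2: (2500/6200)²·(1 − 436/2500)·5.44²/436 = 0.00911124
V̂(x̄_st) = 0.0451265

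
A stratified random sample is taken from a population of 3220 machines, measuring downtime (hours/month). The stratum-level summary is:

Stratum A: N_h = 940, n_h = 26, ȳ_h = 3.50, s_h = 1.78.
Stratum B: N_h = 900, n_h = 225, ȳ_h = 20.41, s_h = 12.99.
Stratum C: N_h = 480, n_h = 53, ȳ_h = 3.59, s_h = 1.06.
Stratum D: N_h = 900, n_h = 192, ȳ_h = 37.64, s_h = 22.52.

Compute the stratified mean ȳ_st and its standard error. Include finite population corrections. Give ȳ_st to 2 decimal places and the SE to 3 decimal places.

ȳ_st = Σ W_h ȳ_h = (940·3.50 + 900·20.41 + 480·3.59 + 900·37.64)/3220 = 17.78205
V̂(ȳ_st) = Σ W_h² (1 − n_h/N_h) s_h²/n_h, with W_h = N_h/N and N = 3220:
  stratum A: (940/3220)²·(1 − 26/940)·1.78²/26 = 0.0100979
  stratum B: (900/3220)²·(1 − 225/900)·12.99²/225 = 0.043941
  stratum C: (480/3220)²·(1 − 53/480)·1.06²/53 = 0.000419076
  stratum D: (900/3220)²·(1 − 192/900)·22.52²/192 = 0.16233
V̂(ȳ_st) = 0.216788
SE(ȳ_st) = √0.216788 = 0.465605

ȳ_st ≈ 17.78, SE ≈ 0.466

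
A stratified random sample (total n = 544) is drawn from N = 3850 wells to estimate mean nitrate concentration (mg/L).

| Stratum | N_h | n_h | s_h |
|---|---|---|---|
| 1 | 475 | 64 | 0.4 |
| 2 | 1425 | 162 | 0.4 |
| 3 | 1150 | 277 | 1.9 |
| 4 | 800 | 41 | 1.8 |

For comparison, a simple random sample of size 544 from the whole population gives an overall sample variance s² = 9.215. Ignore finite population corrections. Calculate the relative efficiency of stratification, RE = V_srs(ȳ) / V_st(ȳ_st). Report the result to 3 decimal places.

V̂(ȳ_st) = Σ W_h² s_h²/n_h, with W_h = N_h/N and N = 3850:
  stratum 1: (475/3850)²·0.4²/64 = 3.80545e-05
  stratum 2: (1425/3850)²·0.4²/162 = 0.000135305
  stratum 3: (1150/3850)²·1.9²/277 = 0.00116279
  stratum 4: (800/3850)²·1.8²/41 = 0.00341208
V_st = 0.00474823
V_srs = s²/n = 9.215/544 = 0.0169393
Relative efficiency = V_srs / V_st = 0.0169393/0.00474823 = 3.5675

RE ≈ 3.568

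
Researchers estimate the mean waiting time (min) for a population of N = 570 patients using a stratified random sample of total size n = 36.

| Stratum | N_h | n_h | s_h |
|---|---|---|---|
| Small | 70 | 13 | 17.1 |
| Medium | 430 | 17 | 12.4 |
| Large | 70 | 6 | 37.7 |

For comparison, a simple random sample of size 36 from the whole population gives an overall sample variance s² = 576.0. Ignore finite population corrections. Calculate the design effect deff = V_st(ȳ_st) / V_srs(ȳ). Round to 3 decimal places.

V̂(ȳ_st) = Σ W_h² s_h²/n_h, with W_h = N_h/N and N = 570:
  stratum Small: (70/570)²·17.1²/13 = 0.339231
  stratum Medium: (430/570)²·12.4²/17 = 5.14733
  stratum Large: (70/570)²·37.7²/6 = 3.57255
V_st = 9.0591
V_srs = s²/n = 576.0/36 = 16
deff = V_st / V_srs = 9.0591/16 = 0.5662

deff ≈ 0.566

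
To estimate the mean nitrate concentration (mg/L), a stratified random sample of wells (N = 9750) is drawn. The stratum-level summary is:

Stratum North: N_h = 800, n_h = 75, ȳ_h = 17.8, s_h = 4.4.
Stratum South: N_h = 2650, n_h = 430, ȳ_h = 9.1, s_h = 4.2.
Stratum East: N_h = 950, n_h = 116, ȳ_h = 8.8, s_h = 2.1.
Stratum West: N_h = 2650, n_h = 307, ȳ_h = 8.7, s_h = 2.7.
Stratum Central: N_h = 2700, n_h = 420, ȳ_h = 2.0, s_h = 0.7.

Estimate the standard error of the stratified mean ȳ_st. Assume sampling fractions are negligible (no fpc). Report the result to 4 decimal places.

SE(ȳ_st) ≈ 0.0835

V̂(ȳ_st) = Σ W_h² s_h²/n_h, with W_h = N_h/N and N = 9750:
  stratum North: (800/9750)²·4.4²/75 = 0.00173786
  stratum South: (2650/9750)²·4.2²/430 = 0.00303049
  stratum East: (950/9750)²·2.1²/116 = 0.000360926
  stratum West: (2650/9750)²·2.7²/307 = 0.00175417
  stratum Central: (2700/9750)²·0.7²/420 = 8.94675e-05
V̂(ȳ_st) = 0.00697291
SE(ȳ_st) = √0.00697291 = 0.083504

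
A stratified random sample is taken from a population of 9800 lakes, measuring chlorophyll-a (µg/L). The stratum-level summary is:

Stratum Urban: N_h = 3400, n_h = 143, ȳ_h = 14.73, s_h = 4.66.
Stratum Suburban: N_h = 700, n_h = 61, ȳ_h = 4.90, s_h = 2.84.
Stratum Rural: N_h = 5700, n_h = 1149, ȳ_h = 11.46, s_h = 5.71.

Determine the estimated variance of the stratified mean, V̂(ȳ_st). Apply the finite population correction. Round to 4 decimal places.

V̂(ȳ_st) = Σ W_h² (1 − n_h/N_h) s_h²/n_h, with W_h = N_h/N and N = 9800:
  stratum Urban: (3400/9800)²·(1 − 143/3400)·4.66²/143 = 0.0175098
  stratum Suburban: (700/9800)²·(1 − 61/700)·2.84²/61 = 0.00061582
  stratum Rural: (5700/9800)²·(1 − 1149/5700)·5.71²/1149 = 0.00766446
V̂(ȳ_st) = 0.02579

V̂(ȳ_st) ≈ 0.0258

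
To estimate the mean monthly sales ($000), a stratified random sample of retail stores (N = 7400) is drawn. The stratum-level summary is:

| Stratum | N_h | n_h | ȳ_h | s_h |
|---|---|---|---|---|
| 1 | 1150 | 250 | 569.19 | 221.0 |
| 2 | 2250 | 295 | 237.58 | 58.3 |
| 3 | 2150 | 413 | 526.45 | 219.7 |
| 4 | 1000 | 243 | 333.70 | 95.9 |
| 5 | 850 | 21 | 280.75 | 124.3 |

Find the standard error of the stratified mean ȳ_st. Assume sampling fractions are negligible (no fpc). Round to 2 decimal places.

V̂(ȳ_st) = Σ W_h² s_h²/n_h, with W_h = N_h/N and N = 7400:
  stratum 1: (1150/7400)²·221.0²/250 = 4.7182
  stratum 2: (2250/7400)²·58.3²/295 = 1.06516
  stratum 3: (2150/7400)²·219.7²/413 = 9.8656
  stratum 4: (1000/7400)²·95.9²/243 = 0.691142
  stratum 5: (850/7400)²·124.3²/21 = 9.70728
V̂(ȳ_st) = 26.0474
SE(ȳ_st) = √26.0474 = 5.10366

SE(ȳ_st) ≈ 5.10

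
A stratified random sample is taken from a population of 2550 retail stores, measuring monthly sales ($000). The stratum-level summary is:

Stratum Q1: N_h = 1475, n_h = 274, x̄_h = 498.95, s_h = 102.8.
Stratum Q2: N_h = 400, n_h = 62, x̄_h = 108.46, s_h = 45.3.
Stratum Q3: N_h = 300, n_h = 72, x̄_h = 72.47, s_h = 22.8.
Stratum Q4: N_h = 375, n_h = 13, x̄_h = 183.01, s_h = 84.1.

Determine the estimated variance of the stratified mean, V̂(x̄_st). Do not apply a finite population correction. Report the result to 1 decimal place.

V̂(x̄_st) = Σ W_h² s_h²/n_h, with W_h = N_h/N and N = 2550:
  stratum Q1: (1475/2550)²·102.8²/274 = 12.9044
  stratum Q2: (400/2550)²·45.3²/62 = 0.814412
  stratum Q3: (300/2550)²·22.8²/72 = 0.0999308
  stratum Q4: (375/2550)²·84.1²/13 = 11.7661
V̂(x̄_st) = 25.5848

V̂(x̄_st) ≈ 25.6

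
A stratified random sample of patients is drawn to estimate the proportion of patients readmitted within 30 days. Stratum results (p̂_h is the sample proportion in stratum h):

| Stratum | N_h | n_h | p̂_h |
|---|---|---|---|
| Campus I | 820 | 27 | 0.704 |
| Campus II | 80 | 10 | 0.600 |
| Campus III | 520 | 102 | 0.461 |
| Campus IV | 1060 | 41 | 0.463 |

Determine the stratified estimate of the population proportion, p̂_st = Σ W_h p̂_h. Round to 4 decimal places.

p̂_st ≈ 0.5467

N = 2480; stratum weights W_h = N_h/N.
p̂_st = Σ W_h p̂_h = (820·0.704 + 80·0.600 + 520·0.461 + 1060·0.463)/2480 = 0.54669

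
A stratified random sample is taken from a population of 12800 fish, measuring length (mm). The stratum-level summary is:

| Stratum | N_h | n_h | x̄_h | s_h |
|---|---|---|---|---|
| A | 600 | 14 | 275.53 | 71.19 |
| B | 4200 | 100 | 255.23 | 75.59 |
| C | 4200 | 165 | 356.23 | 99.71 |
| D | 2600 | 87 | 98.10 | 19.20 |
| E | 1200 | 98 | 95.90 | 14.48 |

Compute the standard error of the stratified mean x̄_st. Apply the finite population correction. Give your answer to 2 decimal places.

SE(x̄_st) ≈ 3.63

V̂(x̄_st) = Σ W_h² (1 − n_h/N_h) s_h²/n_h, with W_h = N_h/N and N = 12800:
  stratum A: (600/12800)²·(1 − 14/600)·71.19²/14 = 0.776853
  stratum B: (4200/12800)²·(1 − 100/4200)·75.59²/100 = 6.0054
  stratum C: (4200/12800)²·(1 − 165/4200)·99.71²/165 = 6.23256
  stratum D: (2600/12800)²·(1 − 87/2600)·19.20²/87 = 0.168978
  stratum E: (1200/12800)²·(1 − 98/1200)·14.48²/98 = 0.0172685
V̂(x̄_st) = 13.2011
SE(x̄_st) = √13.2011 = 3.63333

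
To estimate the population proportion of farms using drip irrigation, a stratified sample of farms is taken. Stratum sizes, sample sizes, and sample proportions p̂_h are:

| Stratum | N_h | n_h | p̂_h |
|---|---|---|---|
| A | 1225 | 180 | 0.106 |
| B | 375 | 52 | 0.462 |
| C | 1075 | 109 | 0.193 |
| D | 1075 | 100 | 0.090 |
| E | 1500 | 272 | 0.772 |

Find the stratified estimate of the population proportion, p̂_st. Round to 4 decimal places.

N = 5250; stratum weights W_h = N_h/N.
p̂_st = Σ W_h p̂_h = (1225·0.106 + 375·0.462 + 1075·0.193 + 1075·0.090 + 1500·0.772)/5250 = 0.33625

p̂_st ≈ 0.3363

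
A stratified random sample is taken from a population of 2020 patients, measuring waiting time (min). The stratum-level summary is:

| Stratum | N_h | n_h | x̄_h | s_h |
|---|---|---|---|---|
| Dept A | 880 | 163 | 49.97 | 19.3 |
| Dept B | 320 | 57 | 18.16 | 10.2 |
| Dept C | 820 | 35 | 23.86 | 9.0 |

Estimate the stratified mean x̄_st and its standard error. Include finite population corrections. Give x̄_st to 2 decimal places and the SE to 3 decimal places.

x̄_st ≈ 34.33, SE ≈ 0.870

x̄_st = Σ W_h x̄_h = (880·49.97 + 320·18.16 + 820·23.86)/2020 = 34.33168
V̂(x̄_st) = Σ W_h² (1 − n_h/N_h) s_h²/n_h, with W_h = N_h/N and N = 2020:
  stratum Dept A: (880/2020)²·(1 − 163/880)·19.3²/163 = 0.353367
  stratum Dept B: (320/2020)²·(1 − 57/320)·10.2²/57 = 0.0376468
  stratum Dept C: (820/2020)²·(1 − 35/820)·9.0²/35 = 0.365088
V̂(x̄_st) = 0.756102
SE(x̄_st) = √0.756102 = 0.869541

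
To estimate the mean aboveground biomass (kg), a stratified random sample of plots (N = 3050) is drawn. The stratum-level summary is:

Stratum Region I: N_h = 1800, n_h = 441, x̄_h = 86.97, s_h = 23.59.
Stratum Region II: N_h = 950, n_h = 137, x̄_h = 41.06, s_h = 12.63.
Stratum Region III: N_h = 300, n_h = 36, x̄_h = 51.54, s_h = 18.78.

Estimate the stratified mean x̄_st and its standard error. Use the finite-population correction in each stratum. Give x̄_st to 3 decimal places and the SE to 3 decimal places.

x̄_st = Σ W_h x̄_h = (1800·86.97 + 950·41.06 + 300·51.54)/3050 = 69.18525
V̂(x̄_st) = Σ W_h² (1 − n_h/N_h) s_h²/n_h, with W_h = N_h/N and N = 3050:
  stratum Region I: (1800/3050)²·(1 − 441/1800)·23.59²/441 = 0.331825
  stratum Region II: (950/3050)²·(1 − 137/950)·12.63²/137 = 0.096672
  stratum Region III: (300/3050)²·(1 − 36/300)·18.78²/36 = 0.0834092
V̂(x̄_st) = 0.511907
SE(x̄_st) = √0.511907 = 0.715476

x̄_st ≈ 69.185, SE ≈ 0.715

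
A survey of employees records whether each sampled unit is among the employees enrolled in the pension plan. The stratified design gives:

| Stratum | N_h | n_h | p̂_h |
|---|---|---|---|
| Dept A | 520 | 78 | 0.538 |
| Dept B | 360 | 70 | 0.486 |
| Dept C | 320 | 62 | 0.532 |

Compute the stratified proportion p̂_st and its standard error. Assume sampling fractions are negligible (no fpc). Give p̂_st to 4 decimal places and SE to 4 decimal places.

p̂_st ≈ 0.5208, SE ≈ 0.0350

N = 1200; stratum weights W_h = N_h/N.
p̂_st = Σ W_h p̂_h = (520·0.538 + 360·0.486 + 320·0.532)/1200 = 0.52080
V̂(p̂_st) = Σ W_h² p̂_h(1−p̂_h)/(n_h−1):
  stratum Dept A: (520/1200)²·0.538·0.462/77 = 0.000606147
  stratum Dept B: (360/1200)²·0.486·0.514/69 = 0.000325831
  stratum Dept C: (320/1200)²·0.532·0.468/61 = 0.000290245
V̂(p̂_st) = 0.00122222; SE = √V̂ = 0.0349603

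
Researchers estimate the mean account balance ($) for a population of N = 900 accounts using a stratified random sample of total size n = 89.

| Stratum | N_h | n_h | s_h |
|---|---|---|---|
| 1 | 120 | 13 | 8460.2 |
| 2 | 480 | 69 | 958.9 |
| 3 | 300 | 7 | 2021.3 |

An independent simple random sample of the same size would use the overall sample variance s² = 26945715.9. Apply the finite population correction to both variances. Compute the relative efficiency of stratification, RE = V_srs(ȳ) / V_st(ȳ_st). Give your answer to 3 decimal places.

V̂(ȳ_st) = Σ W_h² (1 − n_h/N_h) s_h²/n_h, with W_h = N_h/N and N = 900:
  stratum 1: (120/900)²·(1 − 13/120)·8460.2²/13 = 87276.6
  stratum 2: (480/900)²·(1 − 69/480)·958.9²/69 = 3245.6
  stratum 3: (300/900)²·(1 − 7/300)·2021.3²/7 = 63338.4
V_st = 153861
V_srs = (1 − 89/900)·26945715.9/89 = 272821
Relative efficiency = V_srs / V_st = 272821/153861 = 1.7732

RE ≈ 1.773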